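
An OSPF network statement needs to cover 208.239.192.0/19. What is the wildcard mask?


Subnet mask: 255.255.224.0
Wildcard = 255.255.255.255 - subnet mask
255 - 255 = 0
255 - 255 = 0
255 - 224 = 31
255 - 0 = 255
Wildcard: 0.0.31.255


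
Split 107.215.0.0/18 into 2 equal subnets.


New prefix = 18 + 1 = 19
Each subnet has 8192 addresses
  107.215.0.0/19
  107.215.32.0/19
Subnets: 107.215.0.0/19, 107.215.32.0/19


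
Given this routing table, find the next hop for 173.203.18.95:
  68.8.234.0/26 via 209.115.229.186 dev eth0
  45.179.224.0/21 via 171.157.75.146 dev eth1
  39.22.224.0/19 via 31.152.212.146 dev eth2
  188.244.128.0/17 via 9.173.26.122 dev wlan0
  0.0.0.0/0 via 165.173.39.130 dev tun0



Longest prefix match for 173.203.18.95:
  /26 68.8.234.0: no
  /21 45.179.224.0: no
  /19 39.22.224.0: no
  /17 188.244.128.0: no
  /0 0.0.0.0: MATCH
Selected: next-hop 165.173.39.130 via tun0 (matched /0)


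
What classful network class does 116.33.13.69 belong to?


First octet: 116
Binary: 01110100
0xxxxxxx -> Class A (1-126)
Class A, default mask 255.0.0.0 (/8)


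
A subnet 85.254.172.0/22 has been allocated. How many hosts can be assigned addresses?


Host bits = 32 - 22 = 10
Total addresses = 2^10 = 1024
Usable = total - 2 (network and broadcast)
Usable hosts: 1022


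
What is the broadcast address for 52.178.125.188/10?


Network: 52.128.0.0/10
Host bits = 22
Set all host bits to 1:
Broadcast: 52.191.255.255


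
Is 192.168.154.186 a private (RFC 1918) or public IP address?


RFC 1918 private ranges:
  10.0.0.0/8 (10.0.0.0 - 10.255.255.255)
  172.16.0.0/12 (172.16.0.0 - 172.31.255.255)
  192.168.0.0/16 (192.168.0.0 - 192.168.255.255)
Private (in 192.168.0.0/16)


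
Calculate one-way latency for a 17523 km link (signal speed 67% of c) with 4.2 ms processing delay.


Speed = 0.67 * 3e5 km/s = 201000 km/s
Propagation delay = 17523 / 201000 = 0.0872 s = 87.1791 ms
Processing delay = 4.2 ms
Total one-way latency = 91.3791 ms


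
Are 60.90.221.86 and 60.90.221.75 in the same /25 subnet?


Mask: 255.255.255.128
60.90.221.86 AND mask = 60.90.221.0
60.90.221.75 AND mask = 60.90.221.0
Yes, same subnet (60.90.221.0)


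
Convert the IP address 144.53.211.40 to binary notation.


144 = 10010000
53 = 00110101
211 = 11010011
40 = 00101000
Binary: 10010000.00110101.11010011.00101000


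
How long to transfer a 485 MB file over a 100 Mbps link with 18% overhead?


Effective throughput = 100 * (1 - 18/100) = 82 Mbps
File size in Mb = 485 * 8 = 3880 Mb
Time = 3880 / 82
Time = 47.3171 seconds


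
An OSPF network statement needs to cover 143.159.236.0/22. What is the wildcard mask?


Subnet mask: 255.255.252.0
Wildcard = 255.255.255.255 - subnet mask
255 - 255 = 0
255 - 255 = 0
255 - 252 = 3
255 - 0 = 255
Wildcard: 0.0.3.255


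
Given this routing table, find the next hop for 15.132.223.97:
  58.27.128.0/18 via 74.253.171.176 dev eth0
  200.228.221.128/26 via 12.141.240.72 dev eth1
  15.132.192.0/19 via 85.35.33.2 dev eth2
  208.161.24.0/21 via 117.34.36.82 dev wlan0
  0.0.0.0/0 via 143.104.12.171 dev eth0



Longest prefix match for 15.132.223.97:
  /18 58.27.128.0: no
  /26 200.228.221.128: no
  /19 15.132.192.0: MATCH
  /21 208.161.24.0: no
  /0 0.0.0.0: MATCH
Selected: next-hop 85.35.33.2 via eth2 (matched /19)


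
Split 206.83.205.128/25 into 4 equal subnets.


New prefix = 25 + 2 = 27
Each subnet has 32 addresses
  206.83.205.128/27
  206.83.205.160/27
  206.83.205.192/27
  206.83.205.224/27
Subnets: 206.83.205.128/27, 206.83.205.160/27, 206.83.205.192/27, 206.83.205.224/27


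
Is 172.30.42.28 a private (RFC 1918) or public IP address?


RFC 1918 private ranges:
  10.0.0.0/8 (10.0.0.0 - 10.255.255.255)
  172.16.0.0/12 (172.16.0.0 - 172.31.255.255)
  192.168.0.0/16 (192.168.0.0 - 192.168.255.255)
Private (in 172.16.0.0/12)


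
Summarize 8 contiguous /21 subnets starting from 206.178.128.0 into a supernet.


Original prefix: /21
Number of subnets: 8 = 2^3
New prefix = 21 - 3 = 18
Supernet: 206.178.128.0/18


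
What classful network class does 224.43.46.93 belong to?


First octet: 224
Binary: 11100000
1110xxxx -> Class D (224-239)
Class D (multicast), default mask N/A


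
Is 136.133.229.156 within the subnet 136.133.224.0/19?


Subnet network: 136.133.224.0
Test IP AND mask: 136.133.224.0
Yes, 136.133.229.156 is in 136.133.224.0/19


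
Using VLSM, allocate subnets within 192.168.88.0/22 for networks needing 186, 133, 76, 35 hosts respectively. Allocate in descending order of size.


186 hosts -> /24 (254 usable): 192.168.88.0/24
133 hosts -> /24 (254 usable): 192.168.89.0/24
76 hosts -> /25 (126 usable): 192.168.90.0/25
35 hosts -> /26 (62 usable): 192.168.90.128/26
Allocation: 192.168.88.0/24 (186 hosts, 254 usable); 192.168.89.0/24 (133 hosts, 254 usable); 192.168.90.0/25 (76 hosts, 126 usable); 192.168.90.128/26 (35 hosts, 62 usable)


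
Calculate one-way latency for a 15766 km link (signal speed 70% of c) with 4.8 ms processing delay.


Speed = 0.7 * 3e5 km/s = 210000 km/s
Propagation delay = 15766 / 210000 = 0.0751 s = 75.0762 ms
Processing delay = 4.8 ms
Total one-way latency = 79.8762 ms


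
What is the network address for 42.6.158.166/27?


IP:   00101010.00000110.10011110.10100110
Mask: 11111111.11111111.11111111.11100000
AND operation:
Net:  00101010.00000110.10011110.10100000
Network: 42.6.158.160/27


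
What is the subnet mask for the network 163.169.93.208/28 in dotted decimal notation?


/28 means 28 network bits, 4 host bits
Binary: 11111111111111111111111111110000
Mask: 255.255.255.240


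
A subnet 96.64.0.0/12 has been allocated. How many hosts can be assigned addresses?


Host bits = 32 - 12 = 20
Total addresses = 2^20 = 1048576
Usable = total - 2 (network and broadcast)
Usable hosts: 1048574


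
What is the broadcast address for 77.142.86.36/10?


Network: 77.128.0.0/10
Host bits = 22
Set all host bits to 1:
Broadcast: 77.191.255.255


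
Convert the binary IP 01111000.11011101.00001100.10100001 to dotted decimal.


01111000 = 120
11011101 = 221
00001100 = 12
10100001 = 161
IP: 120.221.12.161


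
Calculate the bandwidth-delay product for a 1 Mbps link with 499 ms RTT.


BDP = bandwidth * RTT
= 1 Mbps * 499 ms
= 1 * 1e6 * 499 / 1000 bits
= 499000 bits
= 62375 bytes
= 60.9131 KB
BDP = 499000 bits (62375 bytes)


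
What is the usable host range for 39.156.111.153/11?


Network: 39.128.0.0
Broadcast: 39.159.255.255
First usable = network + 1
Last usable = broadcast - 1
Range: 39.128.0.1 to 39.159.255.254


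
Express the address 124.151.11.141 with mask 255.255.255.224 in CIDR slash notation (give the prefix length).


Binary: 11111111.11111111.11111111.11100000
Count leading 1s
Prefix: /27


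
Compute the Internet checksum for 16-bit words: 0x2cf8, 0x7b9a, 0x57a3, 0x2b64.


Sum all words (with carry folding):
+ 0x2cf8 = 0x2cf8
+ 0x7b9a = 0xa892
+ 0x57a3 = 0x0036
+ 0x2b64 = 0x2b9a
One's complement: ~0x2b9a
Checksum = 0xd465


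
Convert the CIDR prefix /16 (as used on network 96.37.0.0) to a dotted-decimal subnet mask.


/16 means 16 network bits, 16 host bits
Binary: 11111111111111110000000000000000
Mask: 255.255.0.0


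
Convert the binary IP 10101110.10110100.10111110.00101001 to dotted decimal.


10101110 = 174
10110100 = 180
10111110 = 190
00101001 = 41
IP: 174.180.190.41


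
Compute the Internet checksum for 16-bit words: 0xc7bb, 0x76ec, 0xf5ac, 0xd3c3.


Sum all words (with carry folding):
+ 0xc7bb = 0xc7bb
+ 0x76ec = 0x3ea8
+ 0xf5ac = 0x3455
+ 0xd3c3 = 0x0819
One's complement: ~0x0819
Checksum = 0xf7e6


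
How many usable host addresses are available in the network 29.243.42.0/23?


Host bits = 32 - 23 = 9
Total addresses = 2^9 = 512
Usable = total - 2 (network and broadcast)
Usable hosts: 510


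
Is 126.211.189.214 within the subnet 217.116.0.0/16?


Subnet network: 217.116.0.0
Test IP AND mask: 126.211.0.0
No, 126.211.189.214 is not in 217.116.0.0/16


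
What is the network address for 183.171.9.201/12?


IP:   10110111.10101011.00001001.11001001
Mask: 11111111.11110000.00000000.00000000
AND operation:
Net:  10110111.10100000.00000000.00000000
Network: 183.160.0.0/12


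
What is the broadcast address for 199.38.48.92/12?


Network: 199.32.0.0/12
Host bits = 20
Set all host bits to 1:
Broadcast: 199.47.255.255


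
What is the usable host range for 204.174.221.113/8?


Network: 204.0.0.0
Broadcast: 204.255.255.255
First usable = network + 1
Last usable = broadcast - 1
Range: 204.0.0.1 to 204.255.255.254


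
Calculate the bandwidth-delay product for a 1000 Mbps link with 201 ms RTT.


BDP = bandwidth * RTT
= 1000 Mbps * 201 ms
= 1000 * 1e6 * 201 / 1000 bits
= 201000000 bits
= 25125000 bytes
= 24536.1328 KB
BDP = 201000000 bits (25125000 bytes)


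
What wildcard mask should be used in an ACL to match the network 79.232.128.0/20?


Subnet mask: 255.255.240.0
Wildcard = 255.255.255.255 - subnet mask
255 - 255 = 0
255 - 255 = 0
255 - 240 = 15
255 - 0 = 255
Wildcard: 0.0.15.255


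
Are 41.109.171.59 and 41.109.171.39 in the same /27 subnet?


Mask: 255.255.255.224
41.109.171.59 AND mask = 41.109.171.32
41.109.171.39 AND mask = 41.109.171.32
Yes, same subnet (41.109.171.32)


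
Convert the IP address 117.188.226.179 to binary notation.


117 = 01110101
188 = 10111100
226 = 11100010
179 = 10110011
Binary: 01110101.10111100.11100010.10110011


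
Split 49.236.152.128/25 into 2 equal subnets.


New prefix = 25 + 1 = 26
Each subnet has 64 addresses
  49.236.152.128/26
  49.236.152.192/26
Subnets: 49.236.152.128/26, 49.236.152.192/26


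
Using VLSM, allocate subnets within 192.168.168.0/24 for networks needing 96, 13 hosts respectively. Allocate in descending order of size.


96 hosts -> /25 (126 usable): 192.168.168.0/25
13 hosts -> /28 (14 usable): 192.168.168.128/28
Allocation: 192.168.168.0/25 (96 hosts, 126 usable); 192.168.168.128/28 (13 hosts, 14 usable)


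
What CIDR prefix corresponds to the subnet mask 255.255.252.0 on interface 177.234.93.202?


Binary: 11111111.11111111.11111100.00000000
Count leading 1s
Prefix: /22


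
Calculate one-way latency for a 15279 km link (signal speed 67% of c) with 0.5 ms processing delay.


Speed = 0.67 * 3e5 km/s = 201000 km/s
Propagation delay = 15279 / 201000 = 0.076 s = 76.0149 ms
Processing delay = 0.5 ms
Total one-way latency = 76.5149 ms


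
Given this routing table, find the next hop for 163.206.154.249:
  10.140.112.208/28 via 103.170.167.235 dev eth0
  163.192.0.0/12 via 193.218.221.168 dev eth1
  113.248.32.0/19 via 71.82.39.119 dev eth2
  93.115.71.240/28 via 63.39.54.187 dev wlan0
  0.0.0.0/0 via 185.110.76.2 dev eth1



Longest prefix match for 163.206.154.249:
  /28 10.140.112.208: no
  /12 163.192.0.0: MATCH
  /19 113.248.32.0: no
  /28 93.115.71.240: no
  /0 0.0.0.0: MATCH
Selected: next-hop 193.218.221.168 via eth1 (matched /12)


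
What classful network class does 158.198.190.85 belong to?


First octet: 158
Binary: 10011110
10xxxxxx -> Class B (128-191)
Class B, default mask 255.255.0.0 (/16)


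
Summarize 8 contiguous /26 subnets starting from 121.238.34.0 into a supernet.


Original prefix: /26
Number of subnets: 8 = 2^3
New prefix = 26 - 3 = 23
Supernet: 121.238.34.0/23


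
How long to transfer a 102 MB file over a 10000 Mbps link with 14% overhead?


Effective throughput = 10000 * (1 - 14/100) = 8600 Mbps
File size in Mb = 102 * 8 = 816 Mb
Time = 816 / 8600
Time = 0.0949 seconds


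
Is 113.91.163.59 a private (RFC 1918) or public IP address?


RFC 1918 private ranges:
  10.0.0.0/8 (10.0.0.0 - 10.255.255.255)
  172.16.0.0/12 (172.16.0.0 - 172.31.255.255)
  192.168.0.0/16 (192.168.0.0 - 192.168.255.255)
Public (not in any RFC 1918 range)


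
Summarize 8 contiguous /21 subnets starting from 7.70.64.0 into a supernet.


Original prefix: /21
Number of subnets: 8 = 2^3
New prefix = 21 - 3 = 18
Supernet: 7.70.64.0/18


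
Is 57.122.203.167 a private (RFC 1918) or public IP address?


RFC 1918 private ranges:
  10.0.0.0/8 (10.0.0.0 - 10.255.255.255)
  172.16.0.0/12 (172.16.0.0 - 172.31.255.255)
  192.168.0.0/16 (192.168.0.0 - 192.168.255.255)
Public (not in any RFC 1918 range)


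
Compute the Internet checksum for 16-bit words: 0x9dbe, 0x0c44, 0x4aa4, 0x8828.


Sum all words (with carry folding):
+ 0x9dbe = 0x9dbe
+ 0x0c44 = 0xaa02
+ 0x4aa4 = 0xf4a6
+ 0x8828 = 0x7ccf
One's complement: ~0x7ccf
Checksum = 0x8330


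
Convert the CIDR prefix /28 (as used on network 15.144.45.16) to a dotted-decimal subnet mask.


/28 means 28 network bits, 4 host bits
Binary: 11111111111111111111111111110000
Mask: 255.255.255.240


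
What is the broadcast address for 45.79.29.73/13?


Network: 45.72.0.0/13
Host bits = 19
Set all host bits to 1:
Broadcast: 45.79.255.255


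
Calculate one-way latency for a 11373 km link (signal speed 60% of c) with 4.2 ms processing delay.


Speed = 0.6 * 3e5 km/s = 180000 km/s
Propagation delay = 11373 / 180000 = 0.0632 s = 63.1833 ms
Processing delay = 4.2 ms
Total one-way latency = 67.3833 ms


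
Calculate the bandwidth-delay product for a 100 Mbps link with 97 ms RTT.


BDP = bandwidth * RTT
= 100 Mbps * 97 ms
= 100 * 1e6 * 97 / 1000 bits
= 9700000 bits
= 1212500 bytes
= 1184.082 KB
BDP = 9700000 bits (1212500 bytes)


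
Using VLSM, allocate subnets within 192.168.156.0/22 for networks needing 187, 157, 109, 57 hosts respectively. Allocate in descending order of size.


187 hosts -> /24 (254 usable): 192.168.156.0/24
157 hosts -> /24 (254 usable): 192.168.157.0/24
109 hosts -> /25 (126 usable): 192.168.158.0/25
57 hosts -> /26 (62 usable): 192.168.158.128/26
Allocation: 192.168.156.0/24 (187 hosts, 254 usable); 192.168.157.0/24 (157 hosts, 254 usable); 192.168.158.0/25 (109 hosts, 126 usable); 192.168.158.128/26 (57 hosts, 62 usable)


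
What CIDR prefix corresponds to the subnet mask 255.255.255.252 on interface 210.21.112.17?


Binary: 11111111.11111111.11111111.11111100
Count leading 1s
Prefix: /30


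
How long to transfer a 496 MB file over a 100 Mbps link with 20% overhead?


Effective throughput = 100 * (1 - 20/100) = 80 Mbps
File size in Mb = 496 * 8 = 3968 Mb
Time = 3968 / 80
Time = 49.6 seconds


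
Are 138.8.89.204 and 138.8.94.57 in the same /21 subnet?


Mask: 255.255.248.0
138.8.89.204 AND mask = 138.8.88.0
138.8.94.57 AND mask = 138.8.88.0
Yes, same subnet (138.8.88.0)


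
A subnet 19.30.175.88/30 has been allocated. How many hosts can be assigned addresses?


Host bits = 32 - 30 = 2
Total addresses = 2^2 = 4
Usable = total - 2 (network and broadcast)
Usable hosts: 2


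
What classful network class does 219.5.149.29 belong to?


First octet: 219
Binary: 11011011
110xxxxx -> Class C (192-223)
Class C, default mask 255.255.255.0 (/24)


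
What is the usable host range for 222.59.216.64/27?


Network: 222.59.216.64
Broadcast: 222.59.216.95
First usable = network + 1
Last usable = broadcast - 1
Range: 222.59.216.65 to 222.59.216.94


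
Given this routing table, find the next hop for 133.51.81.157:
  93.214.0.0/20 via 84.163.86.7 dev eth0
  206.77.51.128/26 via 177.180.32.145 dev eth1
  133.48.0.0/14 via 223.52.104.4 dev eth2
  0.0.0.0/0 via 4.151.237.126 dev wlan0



Longest prefix match for 133.51.81.157:
  /20 93.214.0.0: no
  /26 206.77.51.128: no
  /14 133.48.0.0: MATCH
  /0 0.0.0.0: MATCH
Selected: next-hop 223.52.104.4 via eth2 (matched /14)


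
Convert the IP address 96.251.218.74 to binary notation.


96 = 01100000
251 = 11111011
218 = 11011010
74 = 01001010
Binary: 01100000.11111011.11011010.01001010


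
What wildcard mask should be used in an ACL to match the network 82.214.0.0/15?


Subnet mask: 255.254.0.0
Wildcard = 255.255.255.255 - subnet mask
255 - 255 = 0
255 - 254 = 1
255 - 0 = 255
255 - 0 = 255
Wildcard: 0.1.255.255


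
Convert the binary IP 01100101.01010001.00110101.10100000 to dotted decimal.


01100101 = 101
01010001 = 81
00110101 = 53
10100000 = 160
IP: 101.81.53.160


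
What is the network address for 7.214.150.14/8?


IP:   00000111.11010110.10010110.00001110
Mask: 11111111.00000000.00000000.00000000
AND operation:
Net:  00000111.00000000.00000000.00000000
Network: 7.0.0.0/8


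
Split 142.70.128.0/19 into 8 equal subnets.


New prefix = 19 + 3 = 22
Each subnet has 1024 addresses
  142.70.128.0/22
  142.70.132.0/22
  142.70.136.0/22
  142.70.140.0/22
  142.70.144.0/22
  142.70.148.0/22
  142.70.152.0/22
  142.70.156.0/22
Subnets: 142.70.128.0/22, 142.70.132.0/22, 142.70.136.0/22, 142.70.140.0/22, 142.70.144.0/22, 142.70.148.0/22, 142.70.152.0/22, 142.70.156.0/22


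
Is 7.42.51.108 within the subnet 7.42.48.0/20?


Subnet network: 7.42.48.0
Test IP AND mask: 7.42.48.0
Yes, 7.42.51.108 is in 7.42.48.0/20


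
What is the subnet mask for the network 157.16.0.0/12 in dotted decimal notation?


/12 means 12 network bits, 20 host bits
Binary: 11111111111100000000000000000000
Mask: 255.240.0.0


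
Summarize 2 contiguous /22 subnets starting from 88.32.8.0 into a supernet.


Original prefix: /22
Number of subnets: 2 = 2^1
New prefix = 22 - 1 = 21
Supernet: 88.32.8.0/21


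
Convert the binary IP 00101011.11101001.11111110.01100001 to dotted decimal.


00101011 = 43
11101001 = 233
11111110 = 254
01100001 = 97
IP: 43.233.254.97


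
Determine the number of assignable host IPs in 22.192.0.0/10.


Host bits = 32 - 10 = 22
Total addresses = 2^22 = 4194304
Usable = total - 2 (network and broadcast)
Usable hosts: 4194302


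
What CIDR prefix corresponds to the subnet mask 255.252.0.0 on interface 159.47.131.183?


Binary: 11111111.11111100.00000000.00000000
Count leading 1s
Prefix: /14


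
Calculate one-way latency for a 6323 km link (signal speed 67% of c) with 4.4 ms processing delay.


Speed = 0.67 * 3e5 km/s = 201000 km/s
Propagation delay = 6323 / 201000 = 0.0315 s = 31.4577 ms
Processing delay = 4.4 ms
Total one-way latency = 35.8577 ms


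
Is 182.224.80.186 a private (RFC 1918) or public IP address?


RFC 1918 private ranges:
  10.0.0.0/8 (10.0.0.0 - 10.255.255.255)
  172.16.0.0/12 (172.16.0.0 - 172.31.255.255)
  192.168.0.0/16 (192.168.0.0 - 192.168.255.255)
Public (not in any RFC 1918 range)


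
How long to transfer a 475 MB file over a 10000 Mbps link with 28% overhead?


Effective throughput = 10000 * (1 - 28/100) = 7200 Mbps
File size in Mb = 475 * 8 = 3800 Mb
Time = 3800 / 7200
Time = 0.5278 seconds


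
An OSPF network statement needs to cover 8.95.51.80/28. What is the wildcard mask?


Subnet mask: 255.255.255.240
Wildcard = 255.255.255.255 - subnet mask
255 - 255 = 0
255 - 255 = 0
255 - 255 = 0
255 - 240 = 15
Wildcard: 0.0.0.15


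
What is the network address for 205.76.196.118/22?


IP:   11001101.01001100.11000100.01110110
Mask: 11111111.11111111.11111100.00000000
AND operation:
Net:  11001101.01001100.11000100.00000000
Network: 205.76.196.0/22


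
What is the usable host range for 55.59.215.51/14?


Network: 55.56.0.0
Broadcast: 55.59.255.255
First usable = network + 1
Last usable = broadcast - 1
Range: 55.56.0.1 to 55.59.255.254


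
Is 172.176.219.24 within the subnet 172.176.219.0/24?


Subnet network: 172.176.219.0
Test IP AND mask: 172.176.219.0
Yes, 172.176.219.24 is in 172.176.219.0/24


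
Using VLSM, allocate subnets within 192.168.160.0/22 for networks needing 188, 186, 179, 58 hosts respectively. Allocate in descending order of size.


188 hosts -> /24 (254 usable): 192.168.160.0/24
186 hosts -> /24 (254 usable): 192.168.161.0/24
179 hosts -> /24 (254 usable): 192.168.162.0/24
58 hosts -> /26 (62 usable): 192.168.163.0/26
Allocation: 192.168.160.0/24 (188 hosts, 254 usable); 192.168.161.0/24 (186 hosts, 254 usable); 192.168.162.0/24 (179 hosts, 254 usable); 192.168.163.0/26 (58 hosts, 62 usable)


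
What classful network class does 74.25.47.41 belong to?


First octet: 74
Binary: 01001010
0xxxxxxx -> Class A (1-126)
Class A, default mask 255.0.0.0 (/8)


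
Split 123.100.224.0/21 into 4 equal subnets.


New prefix = 21 + 2 = 23
Each subnet has 512 addresses
  123.100.224.0/23
  123.100.226.0/23
  123.100.228.0/23
  123.100.230.0/23
Subnets: 123.100.224.0/23, 123.100.226.0/23, 123.100.228.0/23, 123.100.230.0/23


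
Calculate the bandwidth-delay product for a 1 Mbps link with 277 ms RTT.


BDP = bandwidth * RTT
= 1 Mbps * 277 ms
= 1 * 1e6 * 277 / 1000 bits
= 277000 bits
= 34625 bytes
= 33.8135 KB
BDP = 277000 bits (34625 bytes)


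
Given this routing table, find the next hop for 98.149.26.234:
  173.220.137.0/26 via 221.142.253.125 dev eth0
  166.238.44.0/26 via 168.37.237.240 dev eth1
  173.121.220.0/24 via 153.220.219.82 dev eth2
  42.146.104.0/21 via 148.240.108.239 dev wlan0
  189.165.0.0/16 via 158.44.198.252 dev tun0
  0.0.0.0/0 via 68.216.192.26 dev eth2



Longest prefix match for 98.149.26.234:
  /26 173.220.137.0: no
  /26 166.238.44.0: no
  /24 173.121.220.0: no
  /21 42.146.104.0: no
  /16 189.165.0.0: no
  /0 0.0.0.0: MATCH
Selected: next-hop 68.216.192.26 via eth2 (matched /0)


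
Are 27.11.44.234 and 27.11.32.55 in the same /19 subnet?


Mask: 255.255.224.0
27.11.44.234 AND mask = 27.11.32.0
27.11.32.55 AND mask = 27.11.32.0
Yes, same subnet (27.11.32.0)


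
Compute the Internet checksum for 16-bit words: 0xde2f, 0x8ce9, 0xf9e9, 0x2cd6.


Sum all words (with carry folding):
+ 0xde2f = 0xde2f
+ 0x8ce9 = 0x6b19
+ 0xf9e9 = 0x6503
+ 0x2cd6 = 0x91d9
One's complement: ~0x91d9
Checksum = 0x6e26


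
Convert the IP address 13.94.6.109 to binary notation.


13 = 00001101
94 = 01011110
6 = 00000110
109 = 01101101
Binary: 00001101.01011110.00000110.01101101


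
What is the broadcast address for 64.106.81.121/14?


Network: 64.104.0.0/14
Host bits = 18
Set all host bits to 1:
Broadcast: 64.107.255.255


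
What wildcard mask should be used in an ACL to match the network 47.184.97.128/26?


Subnet mask: 255.255.255.192
Wildcard = 255.255.255.255 - subnet mask
255 - 255 = 0
255 - 255 = 0
255 - 255 = 0
255 - 192 = 63
Wildcard: 0.0.0.63


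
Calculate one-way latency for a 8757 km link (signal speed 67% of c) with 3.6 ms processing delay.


Speed = 0.67 * 3e5 km/s = 201000 km/s
Propagation delay = 8757 / 201000 = 0.0436 s = 43.5672 ms
Processing delay = 3.6 ms
Total one-way latency = 47.1672 ms


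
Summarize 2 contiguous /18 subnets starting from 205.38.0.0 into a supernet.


Original prefix: /18
Number of subnets: 2 = 2^1
New prefix = 18 - 1 = 17
Supernet: 205.38.0.0/17


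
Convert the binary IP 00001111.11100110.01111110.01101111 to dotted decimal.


00001111 = 15
11100110 = 230
01111110 = 126
01101111 = 111
IP: 15.230.126.111


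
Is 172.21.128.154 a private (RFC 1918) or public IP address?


RFC 1918 private ranges:
  10.0.0.0/8 (10.0.0.0 - 10.255.255.255)
  172.16.0.0/12 (172.16.0.0 - 172.31.255.255)
  192.168.0.0/16 (192.168.0.0 - 192.168.255.255)
Private (in 172.16.0.0/12)


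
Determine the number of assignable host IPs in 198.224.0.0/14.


Host bits = 32 - 14 = 18
Total addresses = 2^18 = 262144
Usable = total - 2 (network and broadcast)
Usable hosts: 262142


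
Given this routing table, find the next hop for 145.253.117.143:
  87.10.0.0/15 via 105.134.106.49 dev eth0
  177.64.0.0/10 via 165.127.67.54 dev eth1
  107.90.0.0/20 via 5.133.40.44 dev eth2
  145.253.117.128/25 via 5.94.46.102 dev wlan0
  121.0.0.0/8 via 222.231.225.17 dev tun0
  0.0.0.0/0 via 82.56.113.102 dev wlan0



Longest prefix match for 145.253.117.143:
  /15 87.10.0.0: no
  /10 177.64.0.0: no
  /20 107.90.0.0: no
  /25 145.253.117.128: MATCH
  /8 121.0.0.0: no
  /0 0.0.0.0: MATCH
Selected: next-hop 5.94.46.102 via wlan0 (matched /25)


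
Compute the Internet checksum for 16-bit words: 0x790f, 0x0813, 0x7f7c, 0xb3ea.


Sum all words (with carry folding):
+ 0x790f = 0x790f
+ 0x0813 = 0x8122
+ 0x7f7c = 0x009f
+ 0xb3ea = 0xb489
One's complement: ~0xb489
Checksum = 0x4b76


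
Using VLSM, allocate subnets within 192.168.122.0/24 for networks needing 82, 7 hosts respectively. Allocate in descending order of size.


82 hosts -> /25 (126 usable): 192.168.122.0/25
7 hosts -> /28 (14 usable): 192.168.122.128/28
Allocation: 192.168.122.0/25 (82 hosts, 126 usable); 192.168.122.128/28 (7 hosts, 14 usable)


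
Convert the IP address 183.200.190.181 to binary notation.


183 = 10110111
200 = 11001000
190 = 10111110
181 = 10110101
Binary: 10110111.11001000.10111110.10110101


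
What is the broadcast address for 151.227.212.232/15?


Network: 151.226.0.0/15
Host bits = 17
Set all host bits to 1:
Broadcast: 151.227.255.255


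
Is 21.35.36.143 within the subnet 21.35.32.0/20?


Subnet network: 21.35.32.0
Test IP AND mask: 21.35.32.0
Yes, 21.35.36.143 is in 21.35.32.0/20


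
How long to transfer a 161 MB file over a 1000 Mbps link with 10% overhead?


Effective throughput = 1000 * (1 - 10/100) = 900 Mbps
File size in Mb = 161 * 8 = 1288 Mb
Time = 1288 / 900
Time = 1.4311 seconds


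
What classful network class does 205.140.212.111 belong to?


First octet: 205
Binary: 11001101
110xxxxx -> Class C (192-223)
Class C, default mask 255.255.255.0 (/24)


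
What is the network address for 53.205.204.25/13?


IP:   00110101.11001101.11001100.00011001
Mask: 11111111.11111000.00000000.00000000
AND operation:
Net:  00110101.11001000.00000000.00000000
Network: 53.200.0.0/13


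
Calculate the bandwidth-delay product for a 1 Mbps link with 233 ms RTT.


BDP = bandwidth * RTT
= 1 Mbps * 233 ms
= 1 * 1e6 * 233 / 1000 bits
= 233000 bits
= 29125 bytes
= 28.4424 KB
BDP = 233000 bits (29125 bytes)


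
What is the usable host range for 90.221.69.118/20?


Network: 90.221.64.0
Broadcast: 90.221.79.255
First usable = network + 1
Last usable = broadcast - 1
Range: 90.221.64.1 to 90.221.79.254


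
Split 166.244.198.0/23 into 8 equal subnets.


New prefix = 23 + 3 = 26
Each subnet has 64 addresses
  166.244.198.0/26
  166.244.198.64/26
  166.244.198.128/26
  166.244.198.192/26
  166.244.199.0/26
  166.244.199.64/26
  166.244.199.128/26
  166.244.199.192/26
Subnets: 166.244.198.0/26, 166.244.198.64/26, 166.244.198.128/26, 166.244.198.192/26, 166.244.199.0/26, 166.244.199.64/26, 166.244.199.128/26, 166.244.199.192/26


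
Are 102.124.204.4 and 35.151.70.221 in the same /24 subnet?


Mask: 255.255.255.0
102.124.204.4 AND mask = 102.124.204.0
35.151.70.221 AND mask = 35.151.70.0
No, different subnets (102.124.204.0 vs 35.151.70.0)


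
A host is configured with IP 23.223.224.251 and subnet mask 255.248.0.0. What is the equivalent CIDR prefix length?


Binary: 11111111.11111000.00000000.00000000
Count leading 1s
Prefix: /13


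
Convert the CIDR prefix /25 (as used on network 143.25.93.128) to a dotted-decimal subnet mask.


/25 means 25 network bits, 7 host bits
Binary: 11111111111111111111111110000000
Mask: 255.255.255.128


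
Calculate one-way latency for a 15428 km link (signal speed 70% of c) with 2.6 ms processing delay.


Speed = 0.7 * 3e5 km/s = 210000 km/s
Propagation delay = 15428 / 210000 = 0.0735 s = 73.4667 ms
Processing delay = 2.6 ms
Total one-way latency = 76.0667 ms


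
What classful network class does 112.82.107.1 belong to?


First octet: 112
Binary: 01110000
0xxxxxxx -> Class A (1-126)
Class A, default mask 255.0.0.0 (/8)


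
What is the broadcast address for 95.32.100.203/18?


Network: 95.32.64.0/18
Host bits = 14
Set all host bits to 1:
Broadcast: 95.32.127.255


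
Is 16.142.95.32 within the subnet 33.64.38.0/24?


Subnet network: 33.64.38.0
Test IP AND mask: 16.142.95.0
No, 16.142.95.32 is not in 33.64.38.0/24


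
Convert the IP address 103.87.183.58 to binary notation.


103 = 01100111
87 = 01010111
183 = 10110111
58 = 00111010
Binary: 01100111.01010111.10110111.00111010


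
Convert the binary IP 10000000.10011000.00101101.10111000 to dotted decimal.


10000000 = 128
10011000 = 152
00101101 = 45
10111000 = 184
IP: 128.152.45.184


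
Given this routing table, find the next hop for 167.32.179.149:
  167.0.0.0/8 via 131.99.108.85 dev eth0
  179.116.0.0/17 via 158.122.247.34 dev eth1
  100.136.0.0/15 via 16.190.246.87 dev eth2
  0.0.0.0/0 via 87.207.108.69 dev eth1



Longest prefix match for 167.32.179.149:
  /8 167.0.0.0: MATCH
  /17 179.116.0.0: no
  /15 100.136.0.0: no
  /0 0.0.0.0: MATCH
Selected: next-hop 131.99.108.85 via eth0 (matched /8)


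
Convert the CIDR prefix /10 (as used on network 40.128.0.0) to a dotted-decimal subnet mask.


/10 means 10 network bits, 22 host bits
Binary: 11111111110000000000000000000000
Mask: 255.192.0.0


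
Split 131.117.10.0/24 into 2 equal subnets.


New prefix = 24 + 1 = 25
Each subnet has 128 addresses
  131.117.10.0/25
  131.117.10.128/25
Subnets: 131.117.10.0/25, 131.117.10.128/25


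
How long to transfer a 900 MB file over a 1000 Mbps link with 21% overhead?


Effective throughput = 1000 * (1 - 21/100) = 790 Mbps
File size in Mb = 900 * 8 = 7200 Mb
Time = 7200 / 790
Time = 9.1139 seconds


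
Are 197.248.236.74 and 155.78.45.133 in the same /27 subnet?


Mask: 255.255.255.224
197.248.236.74 AND mask = 197.248.236.64
155.78.45.133 AND mask = 155.78.45.128
No, different subnets (197.248.236.64 vs 155.78.45.128)


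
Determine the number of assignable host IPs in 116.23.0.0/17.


Host bits = 32 - 17 = 15
Total addresses = 2^15 = 32768
Usable = total - 2 (network and broadcast)
Usable hosts: 32766


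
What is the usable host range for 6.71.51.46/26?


Network: 6.71.51.0
Broadcast: 6.71.51.63
First usable = network + 1
Last usable = broadcast - 1
Range: 6.71.51.1 to 6.71.51.62


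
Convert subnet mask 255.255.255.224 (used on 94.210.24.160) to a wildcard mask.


Subnet mask: 255.255.255.224
Wildcard = 255.255.255.255 - subnet mask
255 - 255 = 0
255 - 255 = 0
255 - 255 = 0
255 - 224 = 31
Wildcard: 0.0.0.31


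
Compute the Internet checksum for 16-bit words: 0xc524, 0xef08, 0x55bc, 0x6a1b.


Sum all words (with carry folding):
+ 0xc524 = 0xc524
+ 0xef08 = 0xb42d
+ 0x55bc = 0x09ea
+ 0x6a1b = 0x7405
One's complement: ~0x7405
Checksum = 0x8bfa


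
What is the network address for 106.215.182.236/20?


IP:   01101010.11010111.10110110.11101100
Mask: 11111111.11111111.11110000.00000000
AND operation:
Net:  01101010.11010111.10110000.00000000
Network: 106.215.176.0/20


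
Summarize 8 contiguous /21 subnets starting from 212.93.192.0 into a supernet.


Original prefix: /21
Number of subnets: 8 = 2^3
New prefix = 21 - 3 = 18
Supernet: 212.93.192.0/18


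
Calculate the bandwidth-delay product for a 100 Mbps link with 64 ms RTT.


BDP = bandwidth * RTT
= 100 Mbps * 64 ms
= 100 * 1e6 * 64 / 1000 bits
= 6400000 bits
= 800000 bytes
= 781.25 KB
BDP = 6400000 bits (800000 bytes)


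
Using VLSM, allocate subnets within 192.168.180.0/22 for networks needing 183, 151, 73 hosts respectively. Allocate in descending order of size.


183 hosts -> /24 (254 usable): 192.168.180.0/24
151 hosts -> /24 (254 usable): 192.168.181.0/24
73 hosts -> /25 (126 usable): 192.168.182.0/25
Allocation: 192.168.180.0/24 (183 hosts, 254 usable); 192.168.181.0/24 (151 hosts, 254 usable); 192.168.182.0/25 (73 hosts, 126 usable)


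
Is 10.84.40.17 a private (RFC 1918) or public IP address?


RFC 1918 private ranges:
  10.0.0.0/8 (10.0.0.0 - 10.255.255.255)
  172.16.0.0/12 (172.16.0.0 - 172.31.255.255)
  192.168.0.0/16 (192.168.0.0 - 192.168.255.255)
Private (in 10.0.0.0/8)


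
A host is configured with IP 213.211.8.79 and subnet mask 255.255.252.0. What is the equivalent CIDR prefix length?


Binary: 11111111.11111111.11111100.00000000
Count leading 1s
Prefix: /22


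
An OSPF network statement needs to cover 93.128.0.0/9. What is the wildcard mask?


Subnet mask: 255.128.0.0
Wildcard = 255.255.255.255 - subnet mask
255 - 255 = 0
255 - 128 = 127
255 - 0 = 255
255 - 0 = 255
Wildcard: 0.127.255.255


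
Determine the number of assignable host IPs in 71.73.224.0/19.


Host bits = 32 - 19 = 13
Total addresses = 2^13 = 8192
Usable = total - 2 (network and broadcast)
Usable hosts: 8190


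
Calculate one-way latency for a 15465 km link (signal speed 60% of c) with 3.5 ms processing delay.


Speed = 0.6 * 3e5 km/s = 180000 km/s
Propagation delay = 15465 / 180000 = 0.0859 s = 85.9167 ms
Processing delay = 3.5 ms
Total one-way latency = 89.4167 ms


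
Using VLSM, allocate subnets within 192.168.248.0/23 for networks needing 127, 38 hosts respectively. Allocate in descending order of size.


127 hosts -> /24 (254 usable): 192.168.248.0/24
38 hosts -> /26 (62 usable): 192.168.249.0/26
Allocation: 192.168.248.0/24 (127 hosts, 254 usable); 192.168.249.0/26 (38 hosts, 62 usable)


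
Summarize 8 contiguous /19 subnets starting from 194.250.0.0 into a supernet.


Original prefix: /19
Number of subnets: 8 = 2^3
New prefix = 19 - 3 = 16
Supernet: 194.250.0.0/16


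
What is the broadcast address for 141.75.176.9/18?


Network: 141.75.128.0/18
Host bits = 14
Set all host bits to 1:
Broadcast: 141.75.191.255


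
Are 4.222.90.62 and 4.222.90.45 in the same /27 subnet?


Mask: 255.255.255.224
4.222.90.62 AND mask = 4.222.90.32
4.222.90.45 AND mask = 4.222.90.32
Yes, same subnet (4.222.90.32)


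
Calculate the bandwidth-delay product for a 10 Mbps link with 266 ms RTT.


BDP = bandwidth * RTT
= 10 Mbps * 266 ms
= 10 * 1e6 * 266 / 1000 bits
= 2660000 bits
= 332500 bytes
= 324.707 KB
BDP = 2660000 bits (332500 bytes)


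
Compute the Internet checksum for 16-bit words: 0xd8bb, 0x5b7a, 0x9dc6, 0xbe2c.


Sum all words (with carry folding):
+ 0xd8bb = 0xd8bb
+ 0x5b7a = 0x3436
+ 0x9dc6 = 0xd1fc
+ 0xbe2c = 0x9029
One's complement: ~0x9029
Checksum = 0x6fd6


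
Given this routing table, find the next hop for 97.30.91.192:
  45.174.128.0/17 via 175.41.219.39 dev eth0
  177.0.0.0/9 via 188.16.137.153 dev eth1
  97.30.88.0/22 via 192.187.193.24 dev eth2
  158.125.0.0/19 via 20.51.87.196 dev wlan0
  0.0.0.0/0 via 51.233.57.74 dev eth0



Longest prefix match for 97.30.91.192:
  /17 45.174.128.0: no
  /9 177.0.0.0: no
  /22 97.30.88.0: MATCH
  /19 158.125.0.0: no
  /0 0.0.0.0: MATCH
Selected: next-hop 192.187.193.24 via eth2 (matched /22)


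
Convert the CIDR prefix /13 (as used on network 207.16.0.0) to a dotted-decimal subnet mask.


/13 means 13 network bits, 19 host bits
Binary: 11111111111110000000000000000000
Mask: 255.248.0.0


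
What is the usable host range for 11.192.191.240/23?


Network: 11.192.190.0
Broadcast: 11.192.191.255
First usable = network + 1
Last usable = broadcast - 1
Range: 11.192.190.1 to 11.192.191.254


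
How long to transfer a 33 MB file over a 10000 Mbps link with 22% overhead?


Effective throughput = 10000 * (1 - 22/100) = 7800 Mbps
File size in Mb = 33 * 8 = 264 Mb
Time = 264 / 7800
Time = 0.0338 seconds


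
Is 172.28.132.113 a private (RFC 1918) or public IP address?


RFC 1918 private ranges:
  10.0.0.0/8 (10.0.0.0 - 10.255.255.255)
  172.16.0.0/12 (172.16.0.0 - 172.31.255.255)
  192.168.0.0/16 (192.168.0.0 - 192.168.255.255)
Private (in 172.16.0.0/12)


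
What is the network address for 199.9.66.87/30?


IP:   11000111.00001001.01000010.01010111
Mask: 11111111.11111111.11111111.11111100
AND operation:
Net:  11000111.00001001.01000010.01010100
Network: 199.9.66.84/30


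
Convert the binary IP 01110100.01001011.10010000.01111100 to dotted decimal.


01110100 = 116
01001011 = 75
10010000 = 144
01111100 = 124
IP: 116.75.144.124


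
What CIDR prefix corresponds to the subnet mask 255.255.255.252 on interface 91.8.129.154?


Binary: 11111111.11111111.11111111.11111100
Count leading 1s
Prefix: /30


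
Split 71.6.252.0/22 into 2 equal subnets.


New prefix = 22 + 1 = 23
Each subnet has 512 addresses
  71.6.252.0/23
  71.6.254.0/23
Subnets: 71.6.252.0/23, 71.6.254.0/23


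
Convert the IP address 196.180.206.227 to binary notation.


196 = 11000100
180 = 10110100
206 = 11001110
227 = 11100011
Binary: 11000100.10110100.11001110.11100011


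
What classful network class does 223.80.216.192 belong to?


First octet: 223
Binary: 11011111
110xxxxx -> Class C (192-223)
Class C, default mask 255.255.255.0 (/24)


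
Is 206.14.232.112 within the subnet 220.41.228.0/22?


Subnet network: 220.41.228.0
Test IP AND mask: 206.14.232.0
No, 206.14.232.112 is not in 220.41.228.0/22


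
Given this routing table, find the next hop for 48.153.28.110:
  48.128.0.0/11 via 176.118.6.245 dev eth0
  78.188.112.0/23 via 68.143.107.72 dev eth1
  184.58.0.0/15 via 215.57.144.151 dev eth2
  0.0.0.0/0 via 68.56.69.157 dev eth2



Longest prefix match for 48.153.28.110:
  /11 48.128.0.0: MATCH
  /23 78.188.112.0: no
  /15 184.58.0.0: no
  /0 0.0.0.0: MATCH
Selected: next-hop 176.118.6.245 via eth0 (matched /11)


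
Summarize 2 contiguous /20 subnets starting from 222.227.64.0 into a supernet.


Original prefix: /20
Number of subnets: 2 = 2^1
New prefix = 20 - 1 = 19
Supernet: 222.227.64.0/19


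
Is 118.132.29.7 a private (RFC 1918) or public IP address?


RFC 1918 private ranges:
  10.0.0.0/8 (10.0.0.0 - 10.255.255.255)
  172.16.0.0/12 (172.16.0.0 - 172.31.255.255)
  192.168.0.0/16 (192.168.0.0 - 192.168.255.255)
Public (not in any RFC 1918 range)


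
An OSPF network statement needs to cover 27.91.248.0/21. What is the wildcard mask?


Subnet mask: 255.255.248.0
Wildcard = 255.255.255.255 - subnet mask
255 - 255 = 0
255 - 255 = 0
255 - 248 = 7
255 - 0 = 255
Wildcard: 0.0.7.255


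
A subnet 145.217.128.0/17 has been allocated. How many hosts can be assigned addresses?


Host bits = 32 - 17 = 15
Total addresses = 2^15 = 32768
Usable = total - 2 (network and broadcast)
Usable hosts: 32766


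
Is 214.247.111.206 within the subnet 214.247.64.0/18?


Subnet network: 214.247.64.0
Test IP AND mask: 214.247.64.0
Yes, 214.247.111.206 is in 214.247.64.0/18


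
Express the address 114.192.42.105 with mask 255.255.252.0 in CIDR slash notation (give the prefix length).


Binary: 11111111.11111111.11111100.00000000
Count leading 1s
Prefix: /22


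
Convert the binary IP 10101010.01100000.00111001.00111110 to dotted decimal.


10101010 = 170
01100000 = 96
00111001 = 57
00111110 = 62
IP: 170.96.57.62


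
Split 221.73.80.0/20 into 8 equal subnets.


New prefix = 20 + 3 = 23
Each subnet has 512 addresses
  221.73.80.0/23
  221.73.82.0/23
  221.73.84.0/23
  221.73.86.0/23
  221.73.88.0/23
  221.73.90.0/23
  221.73.92.0/23
  221.73.94.0/23
Subnets: 221.73.80.0/23, 221.73.82.0/23, 221.73.84.0/23, 221.73.86.0/23, 221.73.88.0/23, 221.73.90.0/23, 221.73.92.0/23, 221.73.94.0/23


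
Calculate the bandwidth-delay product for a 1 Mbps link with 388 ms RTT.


BDP = bandwidth * RTT
= 1 Mbps * 388 ms
= 1 * 1e6 * 388 / 1000 bits
= 388000 bits
= 48500 bytes
= 47.3633 KB
BDP = 388000 bits (48500 bytes)


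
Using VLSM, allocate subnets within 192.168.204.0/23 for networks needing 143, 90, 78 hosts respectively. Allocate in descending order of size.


143 hosts -> /24 (254 usable): 192.168.204.0/24
90 hosts -> /25 (126 usable): 192.168.205.0/25
78 hosts -> /25 (126 usable): 192.168.205.128/25
Allocation: 192.168.204.0/24 (143 hosts, 254 usable); 192.168.205.0/25 (90 hosts, 126 usable); 192.168.205.128/25 (78 hosts, 126 usable)


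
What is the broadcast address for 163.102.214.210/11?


Network: 163.96.0.0/11
Host bits = 21
Set all host bits to 1:
Broadcast: 163.127.255.255


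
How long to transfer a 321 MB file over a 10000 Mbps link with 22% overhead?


Effective throughput = 10000 * (1 - 22/100) = 7800 Mbps
File size in Mb = 321 * 8 = 2568 Mb
Time = 2568 / 7800
Time = 0.3292 seconds
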